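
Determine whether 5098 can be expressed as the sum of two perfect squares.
43² + 57² (a=43, b=57)

Factorization: 5098 = 2 × 2549
By Fermat: n is sum of two squares iff every prime p ≡ 3 (mod 4) appears to even power.
All primes ≡ 3 (mod 4) appear to even power.
Search a = 0, 1, 2, … for 5098 - a² a perfect square: first hit at a = 43: 5098 - 1849 = 3249 = 57².
5098 = 43² + 57² = 1849 + 3249 ✓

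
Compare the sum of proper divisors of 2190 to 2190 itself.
abundant

Proper divisors of 2190: sum = 1 + 2 + 3 + 5 + 6 + 10 + 15 + 30 + 73 + 146 + 219 + 365 + 438 + 730 + 1095 = 3138
Since 3138 > 2190, 2190 is abundant.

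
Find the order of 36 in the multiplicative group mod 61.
30

61 is prime, so ord(36) divides φ(61) = 60.
Divisors of 60: 1, 2, 3, 4, 5, 6, 10, 12, 15, 20, 30, 60.
Repeated squaring: 36^1 ≡ 36, 36^2 ≡ 15, 36^4 ≡ 42, 36^8 ≡ 56, 36^16 ≡ 25, 36^32 ≡ 15 (mod 61).
Test 36^d mod 61 for each divisor d in increasing order:
36^1 ≡ 36
36^2 ≡ 15
36^3 = 36^2·36^1 ≡ 52
36^4 ≡ 42
36^5 = 36^4·36^1 ≡ 48
36^6 = 36^4·36^2 ≡ 20
36^10 = 36^8·36^2 ≡ 47
36^12 = 36^8·36^4 ≡ 34
36^15 = 36^8·36^4·36^2·36^1 ≡ 60
36^20 = 36^16·36^4 ≡ 13
36^30 = 36^16·36^8·36^4·36^2 ≡ 1  ← first divisor giving 1
The order is 30.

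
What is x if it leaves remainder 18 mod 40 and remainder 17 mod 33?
578

Using Chinese Remainder Theorem:
M = 40 × 33 = 1320
M1 = 33, M2 = 40
y1 = 33^(-1) mod 40 = 17
y2 = 40^(-1) mod 33 = 19
x = (18×33×17 + 17×40×19) mod 1320 = 578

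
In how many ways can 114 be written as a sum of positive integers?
952050665

p(n) counts ways to write n as a sum of positive integers (order ignored).
Euler's pentagonal recurrence: p(k) = p(k-1) + p(k-2) - p(k-5) - p(k-7) + p(k-12) + p(k-15) - ... (offsets j(3j∓1)/2, signs ++--, p(0)=1, p(<0)=0).
DP table for k = 0..113: p(0)=1, p(1)=1, p(2)=2, p(3)=3, p(4)=5, p(5)=7, p(6)=11, p(7)=15, p(8)=22, p(9)=30, p(10)=42, p(11)=56, p(12)=77, p(13)=101, p(14)=135, p(15)=176, p(16)=231, p(17)=297, p(18)=385, p(19)=490, p(20)=627, p(21)=792, p(22)=1002, p(23)=1255, p(24)=1575, p(25)=1958, p(26)=2436, p(27)=3010, p(28)=3718, p(29)=4565, p(30)=5604, p(31)=6842, p(32)=8349, p(33)=10143, p(34)=12310, p(35)=14883, p(36)=17977, p(37)=21637, p(38)=26015, p(39)=31185, p(40)=37338, p(41)=44583, p(42)=53174, p(43)=63261, p(44)=75175, p(45)=89134, p(46)=105558, p(47)=124754, p(48)=147273, p(49)=173525, p(50)=204226, p(51)=239943, p(52)=281589, p(53)=329931, p(54)=386155, p(55)=451276, p(56)=526823, p(57)=614154, p(58)=715220, p(59)=831820, p(60)=966467, p(61)=1121505, p(62)=1300156, p(63)=1505499, p(64)=1741630, p(65)=2012558, p(66)=2323520, p(67)=2679689, p(68)=3087735, p(69)=3554345, p(70)=4087968, p(71)=4697205, p(72)=5392783, p(73)=6185689, p(74)=7089500, p(75)=8118264, p(76)=9289091, p(77)=10619863, p(78)=12132164, p(79)=13848650, p(80)=15796476, p(81)=18004327, p(82)=20506255, p(83)=23338469, p(84)=26543660, p(85)=30167357, p(86)=34262962, p(87)=38887673, p(88)=44108109, p(89)=49995925, p(90)=56634173, p(91)=64112359, p(92)=72533807, p(93)=82010177, p(94)=92669720, p(95)=104651419, p(96)=118114304, p(97)=133230930, p(98)=150198136, p(99)=169229875, p(100)=190569292, p(101)=214481126, p(102)=241265379, p(103)=271248950, p(104)=304801365, p(105)=342325709, p(106)=384276336, p(107)=431149389, p(108)=483502844, p(109)=541946240, p(110)=607163746, p(111)=679903203, p(112)=761002156, p(113)=851376628.
Final step: p(114) = p(113) + p(112) - p(109) - p(107) + p(102) + p(99) - p(92) - p(88) + p(79) + p(74) - p(63) - p(57) + p(44) + p(37) - p(22) - p(14)
= 851376628 + 761002156 - 541946240 - 431149389 + 241265379 + 169229875 - 72533807 - 44108109 + 13848650 + 7089500 - 1505499 - 614154 + 75175 + 21637 - 1002 - 135
= 952050665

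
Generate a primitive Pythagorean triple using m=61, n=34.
(2565, 4148, 4877)

Euclid's formula: a = m² - n², b = 2mn, c = m² + n²
m = 61, n = 34
a = 61² - 34² = 3721 - 1156 = 2565
b = 2 × 61 × 34 = 4148
c = 61² + 34² = 3721 + 1156 = 4877
Verification: 2565² + 4148² = 6579225 + 17205904 = 23785129 = 4877² ✓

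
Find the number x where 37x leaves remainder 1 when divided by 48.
13

gcd(37, 48) = 1, so the inverse exists.
Extended Euclidean algorithm on (48, 37):
48 = 1 × 37 + 11  ⟹  11 = (1)·48 + (-1)·37
37 = 3 × 11 + 4  ⟹  4 = (-3)·48 + (4)·37
11 = 2 × 4 + 3  ⟹  3 = (7)·48 + (-9)·37
4 = 1 × 3 + 1  ⟹  1 = (-10)·48 + (13)·37
So (13)·37 ≡ 1 (mod 48), i.e. 37^(-1) ≡ 13 (mod 48).
Check: 37 × 13 = 481 ≡ 1 (mod 48)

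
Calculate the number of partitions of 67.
2679689

p(n) counts ways to write n as a sum of positive integers (order ignored).
Euler's pentagonal recurrence: p(k) = p(k-1) + p(k-2) - p(k-5) - p(k-7) + p(k-12) + p(k-15) - ... (offsets j(3j∓1)/2, signs ++--, p(0)=1, p(<0)=0).
DP table for k = 0..66: p(0)=1, p(1)=1, p(2)=2, p(3)=3, p(4)=5, p(5)=7, p(6)=11, p(7)=15, p(8)=22, p(9)=30, p(10)=42, p(11)=56, p(12)=77, p(13)=101, p(14)=135, p(15)=176, p(16)=231, p(17)=297, p(18)=385, p(19)=490, p(20)=627, p(21)=792, p(22)=1002, p(23)=1255, p(24)=1575, p(25)=1958, p(26)=2436, p(27)=3010, p(28)=3718, p(29)=4565, p(30)=5604, p(31)=6842, p(32)=8349, p(33)=10143, p(34)=12310, p(35)=14883, p(36)=17977, p(37)=21637, p(38)=26015, p(39)=31185, p(40)=37338, p(41)=44583, p(42)=53174, p(43)=63261, p(44)=75175, p(45)=89134, p(46)=105558, p(47)=124754, p(48)=147273, p(49)=173525, p(50)=204226, p(51)=239943, p(52)=281589, p(53)=329931, p(54)=386155, p(55)=451276, p(56)=526823, p(57)=614154, p(58)=715220, p(59)=831820, p(60)=966467, p(61)=1121505, p(62)=1300156, p(63)=1505499, p(64)=1741630, p(65)=2012558, p(66)=2323520.
Final step: p(67) = p(66) + p(65) - p(62) - p(60) + p(55) + p(52) - p(45) - p(41) + p(32) + p(27) - p(16) - p(10)
= 2323520 + 2012558 - 1300156 - 966467 + 451276 + 281589 - 89134 - 44583 + 8349 + 3010 - 231 - 42
= 2679689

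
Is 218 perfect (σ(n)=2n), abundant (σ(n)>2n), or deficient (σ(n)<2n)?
deficient

Proper divisors of 218: sum = 1 + 2 + 109 = 112
Since 112 < 218, 218 is deficient.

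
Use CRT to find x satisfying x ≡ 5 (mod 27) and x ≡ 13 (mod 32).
653

Using Chinese Remainder Theorem:
M = 27 × 32 = 864
M1 = 32, M2 = 27
y1 = 32^(-1) mod 27 = 11
y2 = 27^(-1) mod 32 = 19
x = (5×32×11 + 13×27×19) mod 864 = 653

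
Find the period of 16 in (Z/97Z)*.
12

97 is prime, so ord(16) divides φ(97) = 96.
Divisors of 96: 1, 2, 3, 4, 6, 8, 12, 16, 24, 32, 48, 96.
Repeated squaring: 16^1 ≡ 16, 16^2 ≡ 62, 16^4 ≡ 61, 16^8 ≡ 35, 16^16 ≡ 61, 16^32 ≡ 35, 16^64 ≡ 61 (mod 97).
Test 16^d mod 97 for each divisor d in increasing order:
16^1 ≡ 16
16^2 ≡ 62
16^3 = 16^2·16^1 ≡ 22
16^4 ≡ 61
16^6 = 16^4·16^2 ≡ 96
16^8 ≡ 35
16^12 = 16^8·16^4 ≡ 1  ← first divisor giving 1
The order is 12.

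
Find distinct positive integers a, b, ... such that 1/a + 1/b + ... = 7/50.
1/8 + 1/67 + 1/13400

Greedy algorithm:
7/50: ceiling(50/7) = 8, use 1/8
3/200: ceiling(200/3) = 67, use 1/67
1/13400: ceiling(13400/1) = 13400, use 1/13400
Result: 7/50 = 1/8 + 1/67 + 1/13400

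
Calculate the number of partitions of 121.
2056148051

p(n) counts ways to write n as a sum of positive integers (order ignored).
Euler's pentagonal recurrence: p(k) = p(k-1) + p(k-2) - p(k-5) - p(k-7) + p(k-12) + p(k-15) - ... (offsets j(3j∓1)/2, signs ++--, p(0)=1, p(<0)=0).
DP table for k = 0..120: p(0)=1, p(1)=1, p(2)=2, p(3)=3, p(4)=5, p(5)=7, p(6)=11, p(7)=15, p(8)=22, p(9)=30, p(10)=42, p(11)=56, p(12)=77, p(13)=101, p(14)=135, p(15)=176, p(16)=231, p(17)=297, p(18)=385, p(19)=490, p(20)=627, p(21)=792, p(22)=1002, p(23)=1255, p(24)=1575, p(25)=1958, p(26)=2436, p(27)=3010, p(28)=3718, p(29)=4565, p(30)=5604, p(31)=6842, p(32)=8349, p(33)=10143, p(34)=12310, p(35)=14883, p(36)=17977, p(37)=21637, p(38)=26015, p(39)=31185, p(40)=37338, p(41)=44583, p(42)=53174, p(43)=63261, p(44)=75175, p(45)=89134, p(46)=105558, p(47)=124754, p(48)=147273, p(49)=173525, p(50)=204226, p(51)=239943, p(52)=281589, p(53)=329931, p(54)=386155, p(55)=451276, p(56)=526823, p(57)=614154, p(58)=715220, p(59)=831820, p(60)=966467, p(61)=1121505, p(62)=1300156, p(63)=1505499, p(64)=1741630, p(65)=2012558, p(66)=2323520, p(67)=2679689, p(68)=3087735, p(69)=3554345, p(70)=4087968, p(71)=4697205, p(72)=5392783, p(73)=6185689, p(74)=7089500, p(75)=8118264, p(76)=9289091, p(77)=10619863, p(78)=12132164, p(79)=13848650, p(80)=15796476, p(81)=18004327, p(82)=20506255, p(83)=23338469, p(84)=26543660, p(85)=30167357, p(86)=34262962, p(87)=38887673, p(88)=44108109, p(89)=49995925, p(90)=56634173, p(91)=64112359, p(92)=72533807, p(93)=82010177, p(94)=92669720, p(95)=104651419, p(96)=118114304, p(97)=133230930, p(98)=150198136, p(99)=169229875, p(100)=190569292, p(101)=214481126, p(102)=241265379, p(103)=271248950, p(104)=304801365, p(105)=342325709, p(106)=384276336, p(107)=431149389, p(108)=483502844, p(109)=541946240, p(110)=607163746, p(111)=679903203, p(112)=761002156, p(113)=851376628, p(114)=952050665, p(115)=1064144451, p(116)=1188908248, p(117)=1327710076, p(118)=1482074143, p(119)=1653668665, p(120)=1844349560.
Final step: p(121) = p(120) + p(119) - p(116) - p(114) + p(109) + p(106) - p(99) - p(95) + p(86) + p(81) - p(70) - p(64) + p(51) + p(44) - p(29) - p(21) + p(4)
= 1844349560 + 1653668665 - 1188908248 - 952050665 + 541946240 + 384276336 - 169229875 - 104651419 + 34262962 + 18004327 - 4087968 - 1741630 + 239943 + 75175 - 4565 - 792 + 5
= 2056148051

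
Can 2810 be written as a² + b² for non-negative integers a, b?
1² + 53² (a=1, b=53)

Factorization: 2810 = 2 × 5 × 281
By Fermat: n is sum of two squares iff every prime p ≡ 3 (mod 4) appears to even power.
All primes ≡ 3 (mod 4) appear to even power.
Search a = 0, 1, 2, … for 2810 - a² a perfect square: first hit at a = 1: 2810 - 1 = 2809 = 53².
2810 = 1² + 53² = 1 + 2809 ✓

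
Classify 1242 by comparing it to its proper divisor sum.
abundant

Proper divisors of 1242: sum = 1 + 2 + 3 + 6 + 9 + 18 + 23 + 27 + 46 + 54 + 69 + 138 + 207 + 414 + 621 = 1638
Since 1638 > 1242, 1242 is abundant.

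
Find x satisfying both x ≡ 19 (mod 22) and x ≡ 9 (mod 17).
349

Using Chinese Remainder Theorem:
M = 22 × 17 = 374
M1 = 17, M2 = 22
y1 = 17^(-1) mod 22 = 13
y2 = 22^(-1) mod 17 = 7
x = (19×17×13 + 9×22×7) mod 374 = 349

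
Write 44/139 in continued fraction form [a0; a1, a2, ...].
[0; 3, 6, 3, 2]

Euclidean algorithm steps:
44 = 0 × 139 + 44
139 = 3 × 44 + 7
44 = 6 × 7 + 2
7 = 3 × 2 + 1
2 = 2 × 1 + 0
Continued fraction: [0; 3, 6, 3, 2]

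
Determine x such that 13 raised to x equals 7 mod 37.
16

Baby-step giant-step with step n = ⌈√37⌉ = 7.
Baby steps 13^j mod 37 (j:value) for j=0..6: 0:1, 1:13, 2:21, 3:14, 4:34, 5:35, 6:11.
Giant-step multiplier: 13^(-7) ≡ 13^(36-7) = 13^29 ≡ 22 (mod 37).
Giant steps γ_i = 7·22^i mod 37: γ_0=7, γ_1=6, γ_2=21 (in table at j=2).
x = i·n + j = 2·7 + 2 = 16.
Check: 13^16 ≡ 7 (mod 37).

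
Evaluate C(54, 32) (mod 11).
6

Using Lucas' theorem:
Write n=54 and k=32 in base 11:
n in base 11: [4, 10]
k in base 11: [2, 10]
C(54,32) mod 11 = ∏ C(n_i, k_i) mod 11
Digit binomials (mod 11): C(4,2) = 6; C(10,10) = 1
Product: 6 × 1 = 6 ≡ 6 (mod 11)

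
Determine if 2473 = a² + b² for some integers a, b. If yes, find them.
13² + 48² (a=13, b=48)

Factorization: 2473 = 2473
By Fermat: n is sum of two squares iff every prime p ≡ 3 (mod 4) appears to even power.
All primes ≡ 3 (mod 4) appear to even power.
Search a = 0, 1, 2, … for 2473 - a² a perfect square: first hit at a = 13: 2473 - 169 = 2304 = 48².
2473 = 13² + 48² = 169 + 2304 ✓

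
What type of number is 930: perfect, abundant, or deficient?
abundant

Proper divisors of 930: sum = 1 + 2 + 3 + 5 + 6 + 10 + 15 + 30 + 31 + 62 + 93 + 155 + 186 + 310 + 465 = 1374
Since 1374 > 930, 930 is abundant.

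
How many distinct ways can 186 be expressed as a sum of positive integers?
1171432692373

p(n) counts ways to write n as a sum of positive integers (order ignored).
Euler's pentagonal recurrence: p(k) = p(k-1) + p(k-2) - p(k-5) - p(k-7) + p(k-12) + p(k-15) - ... (offsets j(3j∓1)/2, signs ++--, p(0)=1, p(<0)=0).
DP table for k = 0..185: p(0)=1, p(1)=1, p(2)=2, p(3)=3, p(4)=5, p(5)=7, p(6)=11, p(7)=15, p(8)=22, p(9)=30, p(10)=42, p(11)=56, p(12)=77, p(13)=101, p(14)=135, p(15)=176, p(16)=231, p(17)=297, p(18)=385, p(19)=490, p(20)=627, p(21)=792, p(22)=1002, p(23)=1255, p(24)=1575, p(25)=1958, p(26)=2436, p(27)=3010, p(28)=3718, p(29)=4565, p(30)=5604, p(31)=6842, p(32)=8349, p(33)=10143, p(34)=12310, p(35)=14883, p(36)=17977, p(37)=21637, p(38)=26015, p(39)=31185, p(40)=37338, p(41)=44583, p(42)=53174, p(43)=63261, p(44)=75175, p(45)=89134, p(46)=105558, p(47)=124754, p(48)=147273, p(49)=173525, p(50)=204226, p(51)=239943, p(52)=281589, p(53)=329931, p(54)=386155, p(55)=451276, p(56)=526823, p(57)=614154, p(58)=715220, p(59)=831820, p(60)=966467, p(61)=1121505, p(62)=1300156, p(63)=1505499, p(64)=1741630, p(65)=2012558, p(66)=2323520, p(67)=2679689, p(68)=3087735, p(69)=3554345, p(70)=4087968, p(71)=4697205, p(72)=5392783, p(73)=6185689, p(74)=7089500, p(75)=8118264, p(76)=9289091, p(77)=10619863, p(78)=12132164, p(79)=13848650, p(80)=15796476, p(81)=18004327, p(82)=20506255, p(83)=23338469, p(84)=26543660, p(85)=30167357, p(86)=34262962, p(87)=38887673, p(88)=44108109, p(89)=49995925, p(90)=56634173, p(91)=64112359, p(92)=72533807, p(93)=82010177, p(94)=92669720, p(95)=104651419, p(96)=118114304, p(97)=133230930, p(98)=150198136, p(99)=169229875, p(100)=190569292, p(101)=214481126, p(102)=241265379, p(103)=271248950, p(104)=304801365, p(105)=342325709, p(106)=384276336, p(107)=431149389, p(108)=483502844, p(109)=541946240, p(110)=607163746, p(111)=679903203, p(112)=761002156, p(113)=851376628, p(114)=952050665, p(115)=1064144451, p(116)=1188908248, p(117)=1327710076, p(118)=1482074143, p(119)=1653668665, p(120)=1844349560, p(121)=2056148051, p(122)=2291320912, p(123)=2552338241, p(124)=2841940500, p(125)=3163127352, p(126)=3519222692, p(127)=3913864295, p(128)=4351078600, p(129)=4835271870, p(130)=5371315400, p(131)=5964539504, p(132)=6620830889, p(133)=7346629512, p(134)=8149040695, p(135)=9035836076, p(136)=10015581680, p(137)=11097645016, p(138)=12292341831, p(139)=13610949895, p(140)=15065878135, p(141)=16670689208, p(142)=18440293320, p(143)=20390982757, p(144)=22540654445, p(145)=24908858009, p(146)=27517052599, p(147)=30388671978, p(148)=33549419497, p(149)=37027355200, p(150)=40853235313, p(151)=45060624582, p(152)=49686288421, p(153)=54770336324, p(154)=60356673280, p(155)=66493182097, p(156)=73232243759, p(157)=80630964769, p(158)=88751778802, p(159)=97662728555, p(160)=107438159466, p(161)=118159068427, p(162)=129913904637, p(163)=142798995930, p(164)=156919475295, p(165)=172389800255, p(166)=189334822579, p(167)=207890420102, p(168)=228204732751, p(169)=250438925115, p(170)=274768617130, p(171)=301384802048, p(172)=330495499613, p(173)=362326859895, p(174)=397125074750, p(175)=435157697830, p(176)=476715857290, p(177)=522115831195, p(178)=571701605655, p(179)=625846753120, p(180)=684957390936, p(181)=749474411781, p(182)=819876908323, p(183)=896684817527, p(184)=980462880430, p(185)=1071823774337.
Final step: p(186) = p(185) + p(184) - p(181) - p(179) + p(174) + p(171) - p(164) - p(160) + p(151) + p(146) - p(135) - p(129) + p(116) + p(109) - p(94) - p(86) + p(69) + p(60) - p(41) - p(31) + p(10)
= 1071823774337 + 980462880430 - 749474411781 - 625846753120 + 397125074750 + 301384802048 - 156919475295 - 107438159466 + 45060624582 + 27517052599 - 9035836076 - 4835271870 + 1188908248 + 541946240 - 92669720 - 34262962 + 3554345 + 966467 - 44583 - 6842 + 42
= 1171432692373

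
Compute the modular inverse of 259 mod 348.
43

gcd(259, 348) = 1, so the inverse exists.
Extended Euclidean algorithm on (348, 259):
348 = 1 × 259 + 89  ⟹  89 = (1)·348 + (-1)·259
259 = 2 × 89 + 81  ⟹  81 = (-2)·348 + (3)·259
89 = 1 × 81 + 8  ⟹  8 = (3)·348 + (-4)·259
81 = 10 × 8 + 1  ⟹  1 = (-32)·348 + (43)·259
So (43)·259 ≡ 1 (mod 348), i.e. 259^(-1) ≡ 43 (mod 348).
Check: 259 × 43 = 11137 ≡ 1 (mod 348)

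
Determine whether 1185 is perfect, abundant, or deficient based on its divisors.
deficient

Proper divisors of 1185: sum = 1 + 3 + 5 + 15 + 79 + 237 + 395 = 735
Since 735 < 1185, 1185 is deficient.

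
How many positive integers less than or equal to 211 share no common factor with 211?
210

211 = 211
φ(n) = n × ∏(1 - 1/p) for each prime p dividing n
φ(211) = 211 × (1 - 1/211) = 210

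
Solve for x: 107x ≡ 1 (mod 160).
3

gcd(107, 160) = 1, so the inverse exists.
Extended Euclidean algorithm on (160, 107):
160 = 1 × 107 + 53  ⟹  53 = (1)·160 + (-1)·107
107 = 2 × 53 + 1  ⟹  1 = (-2)·160 + (3)·107
So (3)·107 ≡ 1 (mod 160), i.e. 107^(-1) ≡ 3 (mod 160).
Check: 107 × 3 = 321 ≡ 1 (mod 160)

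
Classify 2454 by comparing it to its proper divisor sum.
abundant

Proper divisors of 2454: sum = 1 + 2 + 3 + 6 + 409 + 818 + 1227 = 2466
Since 2466 > 2454, 2454 is abundant.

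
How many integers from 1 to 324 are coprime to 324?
108

324 = 2^2 × 3^4
φ(n) = n × ∏(1 - 1/p) for each prime p dividing n
φ(324) = 324 × (1 - 1/2) × (1 - 1/3) = 108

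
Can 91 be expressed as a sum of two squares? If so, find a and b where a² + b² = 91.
Not possible

Factorization: 91 = 7 × 13
By Fermat: n is sum of two squares iff every prime p ≡ 3 (mod 4) appears to even power.
Prime(s) ≡ 3 (mod 4) with odd exponent: [(7, 1)]
Therefore 91 cannot be expressed as a² + b².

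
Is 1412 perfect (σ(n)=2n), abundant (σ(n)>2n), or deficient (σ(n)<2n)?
deficient

Proper divisors of 1412: sum = 1 + 2 + 4 + 353 + 706 = 1066
Since 1066 < 1412, 1412 is deficient.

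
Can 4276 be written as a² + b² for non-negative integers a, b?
26² + 60² (a=26, b=60)

Factorization: 4276 = 2^2 × 1069
By Fermat: n is sum of two squares iff every prime p ≡ 3 (mod 4) appears to even power.
All primes ≡ 3 (mod 4) appear to even power.
Search a = 0, 1, 2, … for 4276 - a² a perfect square: first hit at a = 26: 4276 - 676 = 3600 = 60².
4276 = 26² + 60² = 676 + 3600 ✓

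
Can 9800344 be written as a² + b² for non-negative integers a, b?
Not possible

Factorization: 9800344 = 2^3 × 107^3
By Fermat: n is sum of two squares iff every prime p ≡ 3 (mod 4) appears to even power.
Prime(s) ≡ 3 (mod 4) with odd exponent: [(107, 3)]
Therefore 9800344 cannot be expressed as a² + b².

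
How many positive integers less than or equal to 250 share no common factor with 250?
100

250 = 2 × 5^3
φ(n) = n × ∏(1 - 1/p) for each prime p dividing n
φ(250) = 250 × (1 - 1/2) × (1 - 1/5) = 100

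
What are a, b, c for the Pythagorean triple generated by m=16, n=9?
(175, 288, 337)

Euclid's formula: a = m² - n², b = 2mn, c = m² + n²
m = 16, n = 9
a = 16² - 9² = 256 - 81 = 175
b = 2 × 16 × 9 = 288
c = 16² + 9² = 256 + 81 = 337
Verification: 175² + 288² = 30625 + 82944 = 113569 = 337² ✓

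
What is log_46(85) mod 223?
101

Baby-step giant-step with step n = ⌈√223⌉ = 15.
Baby steps 46^j mod 223 (j:value) for j=0..14: 0:1, 1:46, 2:109, 3:108, 4:62, 5:176, 6:68, 7:6, 8:53, 9:208, 10:202, 11:149, 12:164, 13:185, 14:36.
Giant-step multiplier: 46^(-15) ≡ 46^(222-15) = 46^207 ≡ 54 (mod 223).
Giant steps γ_i = 85·54^i mod 223: γ_0=85, γ_1=130, γ_2=107, γ_3=203, γ_4=35, γ_5=106, γ_6=149 (in table at j=11).
x = i·n + j = 6·15 + 11 = 101.
Check: 46^101 ≡ 85 (mod 223).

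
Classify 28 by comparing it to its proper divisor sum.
perfect

Proper divisors of 28: sum = 1 + 2 + 4 + 7 + 14 = 28
Since 28 = 28, 28 is perfect.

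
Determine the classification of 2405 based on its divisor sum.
deficient

Proper divisors of 2405: sum = 1 + 5 + 13 + 37 + 65 + 185 + 481 = 787
Since 787 < 2405, 2405 is deficient.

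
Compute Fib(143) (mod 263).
115

Matrix identity: Q^n = [[F_(n+1), F_n], [F_n, F_(n-1)]] with Q = [[1,1],[1,0]].
n = 143 = 10001111₂. Square-and-multiply, entries mod 263:
Q^1 = [[1,1],[1,0]]
Q^2 = (Q^1)² = [[2,1],[1,1]]
Q^4 = (Q^2)² = [[5,3],[3,2]]
Q^8 = (Q^4)² = [[34,21],[21,13]]
Q^17 = (Q^8)²·Q = [[217,19],[19,198]]
Q^35 = (Q^17)²·Q = [[105,110],[110,258]]
Q^71 = (Q^35)²·Q = [[198,244],[244,217]]
Q^143 = (Q^71)²·Q = [[120,115],[115,5]]
F_143 mod 263 = Q^143[0][1] = 115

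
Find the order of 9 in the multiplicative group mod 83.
41

83 is prime, so ord(9) divides φ(83) = 82.
Divisors of 82: 1, 2, 41, 82.
Repeated squaring: 9^1 ≡ 9, 9^2 ≡ 81, 9^4 ≡ 4, 9^8 ≡ 16, 9^16 ≡ 7, 9^32 ≡ 49, 9^64 ≡ 77 (mod 83).
Test 9^d mod 83 for each divisor d in increasing order:
9^1 ≡ 9
9^2 ≡ 81
9^41 = 9^32·9^8·9^1 ≡ 1  ← first divisor giving 1
The order is 41.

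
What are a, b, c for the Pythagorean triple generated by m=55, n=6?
(2989, 660, 3061)

Euclid's formula: a = m² - n², b = 2mn, c = m² + n²
m = 55, n = 6
a = 55² - 6² = 3025 - 36 = 2989
b = 2 × 55 × 6 = 660
c = 55² + 6² = 3025 + 36 = 3061
Verification: 2989² + 660² = 8934121 + 435600 = 9369721 = 3061² ✓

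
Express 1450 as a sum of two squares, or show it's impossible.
9² + 37² (a=9, b=37)

Factorization: 1450 = 2 × 5^2 × 29
By Fermat: n is sum of two squares iff every prime p ≡ 3 (mod 4) appears to even power.
All primes ≡ 3 (mod 4) appear to even power.
Search a = 0, 1, 2, … for 1450 - a² a perfect square: first hit at a = 9: 1450 - 81 = 1369 = 37².
1450 = 9² + 37² = 81 + 1369 ✓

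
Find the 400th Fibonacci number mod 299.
21

Matrix identity: Q^n = [[F_(n+1), F_n], [F_n, F_(n-1)]] with Q = [[1,1],[1,0]].
n = 400 = 110010000₂. Square-and-multiply, entries mod 299:
Q^1 = [[1,1],[1,0]]
Q^3 = (Q^1)²·Q = [[3,2],[2,1]]
Q^6 = (Q^3)² = [[13,8],[8,5]]
Q^12 = (Q^6)² = [[233,144],[144,89]]
Q^25 = (Q^12)²·Q = [[298,275],[275,23]]
Q^50 = (Q^25)² = [[278,70],[70,208]]
Q^100 = (Q^50)² = [[258,233],[233,25]]
Q^200 = (Q^100)² = [[57,159],[159,197]]
Q^400 = (Q^200)² = [[125,21],[21,104]]
F_400 mod 299 = Q^400[0][1] = 21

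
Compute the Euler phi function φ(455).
288

455 = 5 × 7 × 13
φ(n) = n × ∏(1 - 1/p) for each prime p dividing n
φ(455) = 455 × (1 - 1/5) × (1 - 1/7) × (1 - 1/13) = 288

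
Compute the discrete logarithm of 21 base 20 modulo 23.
7

Baby-step giant-step with step n = ⌈√23⌉ = 5.
Baby steps 20^j mod 23 (j:value) for j=0..4: 0:1, 1:20, 2:9, 3:19, 4:12.
Giant-step multiplier: 20^(-5) ≡ 20^(22-5) = 20^17 ≡ 7 (mod 23).
Giant steps γ_i = 21·7^i mod 23: γ_0=21, γ_1=9 (in table at j=2).
x = i·n + j = 1·5 + 2 = 7.
Check: 20^7 ≡ 21 (mod 23).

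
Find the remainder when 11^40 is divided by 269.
125

Repeated squaring. Binary of 40 = 101000.
11^1 ≡ 11 (mod 269); 11^2 ≡ 121 (mod 269); 11^4 ≡ 115 (mod 269); 11^8 ≡ 44 (mod 269); 11^16 ≡ 53 (mod 269); 11^32 ≡ 119 (mod 269)
11^40 = 11^8 × 11^32 ≡ 125 (mod 269)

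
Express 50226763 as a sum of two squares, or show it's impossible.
Not possible

Factorization: 50226763 = 41 × 107^3
By Fermat: n is sum of two squares iff every prime p ≡ 3 (mod 4) appears to even power.
Prime(s) ≡ 3 (mod 4) with odd exponent: [(107, 3)]
Therefore 50226763 cannot be expressed as a² + b².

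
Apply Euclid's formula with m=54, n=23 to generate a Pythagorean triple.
(2387, 2484, 3445)

Euclid's formula: a = m² - n², b = 2mn, c = m² + n²
m = 54, n = 23
a = 54² - 23² = 2916 - 529 = 2387
b = 2 × 54 × 23 = 2484
c = 54² + 23² = 2916 + 529 = 3445
Verification: 2387² + 2484² = 5697769 + 6170256 = 11868025 = 3445² ✓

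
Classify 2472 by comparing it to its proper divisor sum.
abundant

Proper divisors of 2472: sum = 1 + 2 + 3 + 4 + 6 + 8 + 12 + 24 + 103 + 206 + 309 + 412 + 618 + 824 + 1236 = 3768
Since 3768 > 2472, 2472 is abundant.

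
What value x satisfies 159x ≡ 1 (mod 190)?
49

gcd(159, 190) = 1, so the inverse exists.
Extended Euclidean algorithm on (190, 159):
190 = 1 × 159 + 31  ⟹  31 = (1)·190 + (-1)·159
159 = 5 × 31 + 4  ⟹  4 = (-5)·190 + (6)·159
31 = 7 × 4 + 3  ⟹  3 = (36)·190 + (-43)·159
4 = 1 × 3 + 1  ⟹  1 = (-41)·190 + (49)·159
So (49)·159 ≡ 1 (mod 190), i.e. 159^(-1) ≡ 49 (mod 190).
Check: 159 × 49 = 7791 ≡ 1 (mod 190)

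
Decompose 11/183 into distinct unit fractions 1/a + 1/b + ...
1/17 + 1/778 + 1/2420358

Greedy algorithm:
11/183: ceiling(183/11) = 17, use 1/17
4/3111: ceiling(3111/4) = 778, use 1/778
1/2420358: ceiling(2420358/1) = 2420358, use 1/2420358
Result: 11/183 = 1/17 + 1/778 + 1/2420358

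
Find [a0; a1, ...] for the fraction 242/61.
[3; 1, 29, 2]

Euclidean algorithm steps:
242 = 3 × 61 + 59
61 = 1 × 59 + 2
59 = 29 × 2 + 1
2 = 2 × 1 + 0
Continued fraction: [3; 1, 29, 2]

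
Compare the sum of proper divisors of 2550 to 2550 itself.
abundant

Proper divisors of 2550: sum = 1 + 2 + 3 + 5 + 6 + 10 + 15 + 17 + ... + 425 + 510 + 850 + 1275 (23 divisors) = 4146
Since 4146 > 2550, 2550 is abundant.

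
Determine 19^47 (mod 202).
157

Repeated squaring. Binary of 47 = 101111.
19^1 ≡ 19 (mod 202); 19^2 ≡ 159 (mod 202); 19^4 ≡ 31 (mod 202); 19^8 ≡ 153 (mod 202); 19^16 ≡ 179 (mod 202); 19^32 ≡ 125 (mod 202)
19^47 = 19^1 × 19^2 × 19^4 × 19^8 × 19^32 ≡ 157 (mod 202)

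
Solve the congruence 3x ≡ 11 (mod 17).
x ≡ 15 (mod 17)

gcd(3, 17) = 1, which divides 11, so solutions exist.
Find 3^(-1) mod 17 by the extended Euclidean algorithm:
17 = 5 × 3 + 2  ⟹  2 = (1)·17 + (-5)·3
3 = 1 × 2 + 1  ⟹  1 = (-1)·17 + (6)·3
So (6)·3 ≡ 1 (mod 17), i.e. 3^(-1) ≡ 6 (mod 17).
x ≡ 6 × 11 = 66 ≡ 15 (mod 17).
Check: 3 × 15 = 45 ≡ 11 (mod 17).
Unique solution: x ≡ 15 (mod 17)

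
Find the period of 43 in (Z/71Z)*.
35

71 is prime, so ord(43) divides φ(71) = 70.
Divisors of 70: 1, 2, 5, 7, 10, 14, 35, 70.
Repeated squaring: 43^1 ≡ 43, 43^2 ≡ 3, 43^4 ≡ 9, 43^8 ≡ 10, 43^16 ≡ 29, 43^32 ≡ 60, 43^64 ≡ 50 (mod 71).
Test 43^d mod 71 for each divisor d in increasing order:
43^1 ≡ 43
43^2 ≡ 3
43^5 = 43^4·43^1 ≡ 32
43^7 = 43^4·43^2·43^1 ≡ 25
43^10 = 43^8·43^2 ≡ 30
43^14 = 43^8·43^4·43^2 ≡ 57
43^35 = 43^32·43^2·43^1 ≡ 1  ← first divisor giving 1
The order is 35.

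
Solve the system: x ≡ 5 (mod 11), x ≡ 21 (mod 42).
357

Using Chinese Remainder Theorem:
M = 11 × 42 = 462
M1 = 42, M2 = 11
y1 = 42^(-1) mod 11 = 5
y2 = 11^(-1) mod 42 = 23
x = (5×42×5 + 21×11×23) mod 462 = 357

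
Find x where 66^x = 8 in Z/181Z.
177

Baby-step giant-step with step n = ⌈√181⌉ = 14.
Baby steps 66^j mod 181 (j:value) for j=0..13: 0:1, 1:66, 2:12, 3:68, 4:144, 5:92, 6:99, 7:18, 8:102, 9:35, 10:138, 11:58, 12:27, 13:153.
Giant-step multiplier: 66^(-14) ≡ 66^(180-14) = 66^166 ≡ 100 (mod 181).
Giant steps γ_i = 8·100^i mod 181: γ_0=8, γ_1=76, γ_2=179, γ_3=162, γ_4=91, γ_5=50, γ_6=113, γ_7=78, γ_8=17, γ_9=71, γ_10=41, γ_11=118, γ_12=35 (in table at j=9).
x = i·n + j = 12·14 + 9 = 177.
Check: 66^177 ≡ 8 (mod 181).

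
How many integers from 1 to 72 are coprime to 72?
24

72 = 2^3 × 3^2
φ(n) = n × ∏(1 - 1/p) for each prime p dividing n
φ(72) = 72 × (1 - 1/2) × (1 - 1/3) = 24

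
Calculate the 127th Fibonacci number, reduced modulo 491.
9

Matrix identity: Q^n = [[F_(n+1), F_n], [F_n, F_(n-1)]] with Q = [[1,1],[1,0]].
n = 127 = 1111111₂. Square-and-multiply, entries mod 491:
Q^1 = [[1,1],[1,0]]
Q^3 = (Q^1)²·Q = [[3,2],[2,1]]
Q^7 = (Q^3)²·Q = [[21,13],[13,8]]
Q^15 = (Q^7)²·Q = [[5,119],[119,377]]
Q^31 = (Q^15)²·Q = [[233,438],[438,286]]
Q^63 = (Q^31)²·Q = [[131,142],[142,480]]
Q^127 = (Q^63)²·Q = [[355,9],[9,346]]
F_127 mod 491 = Q^127[0][1] = 9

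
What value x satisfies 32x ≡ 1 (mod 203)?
184

gcd(32, 203) = 1, so the inverse exists.
Extended Euclidean algorithm on (203, 32):
203 = 6 × 32 + 11  ⟹  11 = (1)·203 + (-6)·32
32 = 2 × 11 + 10  ⟹  10 = (-2)·203 + (13)·32
11 = 1 × 10 + 1  ⟹  1 = (3)·203 + (-19)·32
So (-19)·32 ≡ 1 (mod 203), i.e. 32^(-1) ≡ -19 ≡ 184 (mod 203).
Check: 32 × 184 = 5888 ≡ 1 (mod 203)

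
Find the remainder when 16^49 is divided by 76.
24

Repeated squaring. Binary of 49 = 110001.
16^1 ≡ 16 (mod 76); 16^2 ≡ 28 (mod 76); 16^4 ≡ 24 (mod 76); 16^8 ≡ 44 (mod 76); 16^16 ≡ 36 (mod 76); 16^32 ≡ 4 (mod 76)
16^49 = 16^1 × 16^16 × 16^32 ≡ 24 (mod 76)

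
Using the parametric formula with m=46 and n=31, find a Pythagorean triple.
(1155, 2852, 3077)

Euclid's formula: a = m² - n², b = 2mn, c = m² + n²
m = 46, n = 31
a = 46² - 31² = 2116 - 961 = 1155
b = 2 × 46 × 31 = 2852
c = 46² + 31² = 2116 + 961 = 3077
Verification: 1155² + 2852² = 1334025 + 8133904 = 9467929 = 3077² ✓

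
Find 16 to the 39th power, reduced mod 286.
196

Repeated squaring. Binary of 39 = 100111.
16^1 ≡ 16 (mod 286); 16^2 ≡ 256 (mod 286); 16^4 ≡ 42 (mod 286); 16^8 ≡ 48 (mod 286); 16^16 ≡ 16 (mod 286); 16^32 ≡ 256 (mod 286)
16^39 = 16^1 × 16^2 × 16^4 × 16^32 ≡ 196 (mod 286)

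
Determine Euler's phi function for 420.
96

420 = 2^2 × 3 × 5 × 7
φ(n) = n × ∏(1 - 1/p) for each prime p dividing n
φ(420) = 420 × (1 - 1/2) × (1 - 1/3) × (1 - 1/5) × (1 - 1/7) = 96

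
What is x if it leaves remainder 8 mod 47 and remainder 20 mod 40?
1700

Using Chinese Remainder Theorem:
M = 47 × 40 = 1880
M1 = 40, M2 = 47
y1 = 40^(-1) mod 47 = 20
y2 = 47^(-1) mod 40 = 23
x = (8×40×20 + 20×47×23) mod 1880 = 1700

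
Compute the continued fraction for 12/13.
[0; 1, 12]

Euclidean algorithm steps:
12 = 0 × 13 + 12
13 = 1 × 12 + 1
12 = 12 × 1 + 0
Continued fraction: [0; 1, 12]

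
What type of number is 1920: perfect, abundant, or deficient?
abundant

Proper divisors of 1920: sum = 1 + 2 + 3 + 4 + 5 + 6 + 8 + 10 + ... + 384 + 480 + 640 + 960 (31 divisors) = 4200
Since 4200 > 1920, 1920 is abundant.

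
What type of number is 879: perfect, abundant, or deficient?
deficient

Proper divisors of 879: sum = 1 + 3 + 293 = 297
Since 297 < 879, 879 is deficient.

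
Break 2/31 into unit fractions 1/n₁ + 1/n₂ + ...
1/16 + 1/496

Greedy algorithm:
2/31: ceiling(31/2) = 16, use 1/16
1/496: ceiling(496/1) = 496, use 1/496
Result: 2/31 = 1/16 + 1/496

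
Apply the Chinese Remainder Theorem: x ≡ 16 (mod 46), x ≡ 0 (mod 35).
1120

Using Chinese Remainder Theorem:
M = 46 × 35 = 1610
M1 = 35, M2 = 46
y1 = 35^(-1) mod 46 = 25
y2 = 46^(-1) mod 35 = 16
x = (16×35×25 + 0×46×16) mod 1610 = 1120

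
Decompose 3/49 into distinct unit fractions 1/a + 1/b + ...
1/17 + 1/417 + 1/347361

Greedy algorithm:
3/49: ceiling(49/3) = 17, use 1/17
2/833: ceiling(833/2) = 417, use 1/417
1/347361: ceiling(347361/1) = 347361, use 1/347361
Result: 3/49 = 1/17 + 1/417 + 1/347361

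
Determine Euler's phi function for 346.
172

346 = 2 × 173
φ(n) = n × ∏(1 - 1/p) for each prime p dividing n
φ(346) = 346 × (1 - 1/2) × (1 - 1/173) = 172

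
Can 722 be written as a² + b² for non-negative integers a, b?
19² + 19² (a=19, b=19)

Factorization: 722 = 2 × 19^2
By Fermat: n is sum of two squares iff every prime p ≡ 3 (mod 4) appears to even power.
All primes ≡ 3 (mod 4) appear to even power.
Search a = 0, 1, 2, … for 722 - a² a perfect square: first hit at a = 19: 722 - 361 = 361 = 19².
722 = 19² + 19² = 361 + 361 ✓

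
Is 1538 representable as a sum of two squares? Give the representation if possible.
13² + 37² (a=13, b=37)

Factorization: 1538 = 2 × 769
By Fermat: n is sum of two squares iff every prime p ≡ 3 (mod 4) appears to even power.
All primes ≡ 3 (mod 4) appear to even power.
Search a = 0, 1, 2, … for 1538 - a² a perfect square: first hit at a = 13: 1538 - 169 = 1369 = 37².
1538 = 13² + 37² = 169 + 1369 ✓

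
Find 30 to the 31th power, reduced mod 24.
0

Repeated squaring. Binary of 31 = 11111.
30^1 ≡ 6 (mod 24); 30^2 ≡ 12 (mod 24); 30^4 ≡ 0 (mod 24); 30^8 ≡ 0 (mod 24); 30^16 ≡ 0 (mod 24)
30^31 = 30^1 × 30^2 × 30^4 × 30^8 × 30^16 ≡ 0 (mod 24)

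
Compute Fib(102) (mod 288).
8

Matrix identity: Q^n = [[F_(n+1), F_n], [F_n, F_(n-1)]] with Q = [[1,1],[1,0]].
n = 102 = 1100110₂. Square-and-multiply, entries mod 288:
Q^1 = [[1,1],[1,0]]
Q^3 = (Q^1)²·Q = [[3,2],[2,1]]
Q^6 = (Q^3)² = [[13,8],[8,5]]
Q^12 = (Q^6)² = [[233,144],[144,89]]
Q^25 = (Q^12)²·Q = [[145,145],[145,0]]
Q^51 = (Q^25)²·Q = [[3,2],[2,1]]
Q^102 = (Q^51)² = [[13,8],[8,5]]
F_102 mod 288 = Q^102[0][1] = 8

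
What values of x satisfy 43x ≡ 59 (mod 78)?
x ≡ 5 (mod 78)

gcd(43, 78) = 1, which divides 59, so solutions exist.
Find 43^(-1) mod 78 by the extended Euclidean algorithm:
78 = 1 × 43 + 35  ⟹  35 = (1)·78 + (-1)·43
43 = 1 × 35 + 8  ⟹  8 = (-1)·78 + (2)·43
35 = 4 × 8 + 3  ⟹  3 = (5)·78 + (-9)·43
8 = 2 × 3 + 2  ⟹  2 = (-11)·78 + (20)·43
3 = 1 × 2 + 1  ⟹  1 = (16)·78 + (-29)·43
So (-29)·43 ≡ 1 (mod 78), i.e. 43^(-1) ≡ -29 ≡ 49 (mod 78).
x ≡ 49 × 59 = 2891 ≡ 5 (mod 78).
Check: 43 × 5 = 215 ≡ 59 (mod 78).
Unique solution: x ≡ 5 (mod 78)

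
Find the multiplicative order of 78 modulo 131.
10

131 is prime, so ord(78) divides φ(131) = 130.
Divisors of 130: 1, 2, 5, 10, 13, 26, 65, 130.
Repeated squaring: 78^1 ≡ 78, 78^2 ≡ 58, 78^4 ≡ 89, 78^8 ≡ 61, 78^16 ≡ 53, 78^32 ≡ 58, 78^64 ≡ 89, 78^128 ≡ 61 (mod 131).
Test 78^d mod 131 for each divisor d in increasing order:
78^1 ≡ 78
78^2 ≡ 58
78^5 = 78^4·78^1 ≡ 130
78^10 = 78^8·78^2 ≡ 1  ← first divisor giving 1
The order is 10.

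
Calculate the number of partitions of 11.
56

p(n) counts ways to write n as a sum of positive integers (order ignored).
Euler's pentagonal recurrence: p(k) = p(k-1) + p(k-2) - p(k-5) - p(k-7) + p(k-12) + p(k-15) - ... (offsets j(3j∓1)/2, signs ++--, p(0)=1, p(<0)=0).
DP table for k = 0..10: p(0)=1, p(1)=1, p(2)=2, p(3)=3, p(4)=5, p(5)=7, p(6)=11, p(7)=15, p(8)=22, p(9)=30, p(10)=42.
Final step: p(11) = p(10) + p(9) - p(6) - p(4)
= 42 + 30 - 11 - 5
= 56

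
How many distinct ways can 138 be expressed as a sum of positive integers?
12292341831

p(n) counts ways to write n as a sum of positive integers (order ignored).
Euler's pentagonal recurrence: p(k) = p(k-1) + p(k-2) - p(k-5) - p(k-7) + p(k-12) + p(k-15) - ... (offsets j(3j∓1)/2, signs ++--, p(0)=1, p(<0)=0).
DP table for k = 0..137: p(0)=1, p(1)=1, p(2)=2, p(3)=3, p(4)=5, p(5)=7, p(6)=11, p(7)=15, p(8)=22, p(9)=30, p(10)=42, p(11)=56, p(12)=77, p(13)=101, p(14)=135, p(15)=176, p(16)=231, p(17)=297, p(18)=385, p(19)=490, p(20)=627, p(21)=792, p(22)=1002, p(23)=1255, p(24)=1575, p(25)=1958, p(26)=2436, p(27)=3010, p(28)=3718, p(29)=4565, p(30)=5604, p(31)=6842, p(32)=8349, p(33)=10143, p(34)=12310, p(35)=14883, p(36)=17977, p(37)=21637, p(38)=26015, p(39)=31185, p(40)=37338, p(41)=44583, p(42)=53174, p(43)=63261, p(44)=75175, p(45)=89134, p(46)=105558, p(47)=124754, p(48)=147273, p(49)=173525, p(50)=204226, p(51)=239943, p(52)=281589, p(53)=329931, p(54)=386155, p(55)=451276, p(56)=526823, p(57)=614154, p(58)=715220, p(59)=831820, p(60)=966467, p(61)=1121505, p(62)=1300156, p(63)=1505499, p(64)=1741630, p(65)=2012558, p(66)=2323520, p(67)=2679689, p(68)=3087735, p(69)=3554345, p(70)=4087968, p(71)=4697205, p(72)=5392783, p(73)=6185689, p(74)=7089500, p(75)=8118264, p(76)=9289091, p(77)=10619863, p(78)=12132164, p(79)=13848650, p(80)=15796476, p(81)=18004327, p(82)=20506255, p(83)=23338469, p(84)=26543660, p(85)=30167357, p(86)=34262962, p(87)=38887673, p(88)=44108109, p(89)=49995925, p(90)=56634173, p(91)=64112359, p(92)=72533807, p(93)=82010177, p(94)=92669720, p(95)=104651419, p(96)=118114304, p(97)=133230930, p(98)=150198136, p(99)=169229875, p(100)=190569292, p(101)=214481126, p(102)=241265379, p(103)=271248950, p(104)=304801365, p(105)=342325709, p(106)=384276336, p(107)=431149389, p(108)=483502844, p(109)=541946240, p(110)=607163746, p(111)=679903203, p(112)=761002156, p(113)=851376628, p(114)=952050665, p(115)=1064144451, p(116)=1188908248, p(117)=1327710076, p(118)=1482074143, p(119)=1653668665, p(120)=1844349560, p(121)=2056148051, p(122)=2291320912, p(123)=2552338241, p(124)=2841940500, p(125)=3163127352, p(126)=3519222692, p(127)=3913864295, p(128)=4351078600, p(129)=4835271870, p(130)=5371315400, p(131)=5964539504, p(132)=6620830889, p(133)=7346629512, p(134)=8149040695, p(135)=9035836076, p(136)=10015581680, p(137)=11097645016.
Final step: p(138) = p(137) + p(136) - p(133) - p(131) + p(126) + p(123) - p(116) - p(112) + p(103) + p(98) - p(87) - p(81) + p(68) + p(61) - p(46) - p(38) + p(21) + p(12)
= 11097645016 + 10015581680 - 7346629512 - 5964539504 + 3519222692 + 2552338241 - 1188908248 - 761002156 + 271248950 + 150198136 - 38887673 - 18004327 + 3087735 + 1121505 - 105558 - 26015 + 792 + 77
= 12292341831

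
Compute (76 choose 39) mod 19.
0

Using Lucas' theorem:
Write n=76 and k=39 in base 19:
n in base 19: [4, 0]
k in base 19: [2, 1]
C(76,39) mod 19 = ∏ C(n_i, k_i) mod 19
Digit binomials (mod 19): C(4,2) = 6; C(0,1) = 0 (k_i > n_i)
Product: 6 × 0 = 0 ≡ 0 (mod 19)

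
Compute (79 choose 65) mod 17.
0

Using Lucas' theorem:
Write n=79 and k=65 in base 17:
n in base 17: [4, 11]
k in base 17: [3, 14]
C(79,65) mod 17 = ∏ C(n_i, k_i) mod 17
Digit binomials (mod 17): C(4,3) = 4; C(11,14) = 0 (k_i > n_i)
Product: 4 × 0 = 0 ≡ 0 (mod 17)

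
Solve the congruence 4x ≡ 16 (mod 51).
x ≡ 4 (mod 51)

gcd(4, 51) = 1, which divides 16, so solutions exist.
Find 4^(-1) mod 51 by the extended Euclidean algorithm:
51 = 12 × 4 + 3  ⟹  3 = (1)·51 + (-12)·4
4 = 1 × 3 + 1  ⟹  1 = (-1)·51 + (13)·4
So (13)·4 ≡ 1 (mod 51), i.e. 4^(-1) ≡ 13 (mod 51).
x ≡ 13 × 16 = 208 ≡ 4 (mod 51).
Check: 4 × 4 = 16 ≡ 16 (mod 51).
Unique solution: x ≡ 4 (mod 51)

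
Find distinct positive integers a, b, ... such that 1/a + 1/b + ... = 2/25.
1/13 + 1/325

Greedy algorithm:
2/25: ceiling(25/2) = 13, use 1/13
1/325: ceiling(325/1) = 325, use 1/325
Result: 2/25 = 1/13 + 1/325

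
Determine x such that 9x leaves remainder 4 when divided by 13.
x ≡ 12 (mod 13)

gcd(9, 13) = 1, which divides 4, so solutions exist.
Find 9^(-1) mod 13 by the extended Euclidean algorithm:
13 = 1 × 9 + 4  ⟹  4 = (1)·13 + (-1)·9
9 = 2 × 4 + 1  ⟹  1 = (-2)·13 + (3)·9
So (3)·9 ≡ 1 (mod 13), i.e. 9^(-1) ≡ 3 (mod 13).
x ≡ 3 × 4 = 12 ≡ 12 (mod 13).
Check: 9 × 12 = 108 ≡ 4 (mod 13).
Unique solution: x ≡ 12 (mod 13)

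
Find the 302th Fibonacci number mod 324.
53

Matrix identity: Q^n = [[F_(n+1), F_n], [F_n, F_(n-1)]] with Q = [[1,1],[1,0]].
n = 302 = 100101110₂. Square-and-multiply, entries mod 324:
Q^1 = [[1,1],[1,0]]
Q^2 = (Q^1)² = [[2,1],[1,1]]
Q^4 = (Q^2)² = [[5,3],[3,2]]
Q^9 = (Q^4)²·Q = [[55,34],[34,21]]
Q^18 = (Q^9)² = [[293,316],[316,301]]
Q^37 = (Q^18)²·Q = [[161,53],[53,108]]
Q^75 = (Q^37)²·Q = [[219,218],[218,1]]
Q^151 = (Q^75)²·Q = [[237,229],[229,8]]
Q^302 = (Q^151)² = [[70,53],[53,17]]
F_302 mod 324 = Q^302[0][1] = 53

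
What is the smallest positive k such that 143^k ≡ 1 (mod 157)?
26

157 is prime, so ord(143) divides φ(157) = 156.
Divisors of 156: 1, 2, 3, 4, 6, 12, 13, 26, 39, 52, 78, 156.
Repeated squaring: 143^1 ≡ 143, 143^2 ≡ 39, 143^4 ≡ 108, 143^8 ≡ 46, 143^16 ≡ 75, 143^32 ≡ 130, 143^64 ≡ 101, 143^128 ≡ 153 (mod 157).
Test 143^d mod 157 for each divisor d in increasing order:
143^1 ≡ 143
143^2 ≡ 39
143^3 = 143^2·143^1 ≡ 82
143^4 ≡ 108
143^6 = 143^4·143^2 ≡ 130
143^12 = 143^8·143^4 ≡ 101
143^13 = 143^8·143^4·143^1 ≡ 156
143^26 = 143^16·143^8·143^2 ≡ 1  ← first divisor giving 1
The order is 26.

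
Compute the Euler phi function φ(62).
30

62 = 2 × 31
φ(n) = n × ∏(1 - 1/p) for each prime p dividing n
φ(62) = 62 × (1 - 1/2) × (1 - 1/31) = 30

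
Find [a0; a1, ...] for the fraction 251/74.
[3; 2, 1, 1, 4, 3]

Euclidean algorithm steps:
251 = 3 × 74 + 29
74 = 2 × 29 + 16
29 = 1 × 16 + 13
16 = 1 × 13 + 3
13 = 4 × 3 + 1
3 = 3 × 1 + 0
Continued fraction: [3; 2, 1, 1, 4, 3]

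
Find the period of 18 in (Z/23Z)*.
11

23 is prime, so ord(18) divides φ(23) = 22.
Divisors of 22: 1, 2, 11, 22.
Repeated squaring: 18^1 ≡ 18, 18^2 ≡ 2, 18^4 ≡ 4, 18^8 ≡ 16, 18^16 ≡ 3 (mod 23).
Test 18^d mod 23 for each divisor d in increasing order:
18^1 ≡ 18
18^2 ≡ 2
18^11 = 18^8·18^2·18^1 ≡ 1  ← first divisor giving 1
The order is 11.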